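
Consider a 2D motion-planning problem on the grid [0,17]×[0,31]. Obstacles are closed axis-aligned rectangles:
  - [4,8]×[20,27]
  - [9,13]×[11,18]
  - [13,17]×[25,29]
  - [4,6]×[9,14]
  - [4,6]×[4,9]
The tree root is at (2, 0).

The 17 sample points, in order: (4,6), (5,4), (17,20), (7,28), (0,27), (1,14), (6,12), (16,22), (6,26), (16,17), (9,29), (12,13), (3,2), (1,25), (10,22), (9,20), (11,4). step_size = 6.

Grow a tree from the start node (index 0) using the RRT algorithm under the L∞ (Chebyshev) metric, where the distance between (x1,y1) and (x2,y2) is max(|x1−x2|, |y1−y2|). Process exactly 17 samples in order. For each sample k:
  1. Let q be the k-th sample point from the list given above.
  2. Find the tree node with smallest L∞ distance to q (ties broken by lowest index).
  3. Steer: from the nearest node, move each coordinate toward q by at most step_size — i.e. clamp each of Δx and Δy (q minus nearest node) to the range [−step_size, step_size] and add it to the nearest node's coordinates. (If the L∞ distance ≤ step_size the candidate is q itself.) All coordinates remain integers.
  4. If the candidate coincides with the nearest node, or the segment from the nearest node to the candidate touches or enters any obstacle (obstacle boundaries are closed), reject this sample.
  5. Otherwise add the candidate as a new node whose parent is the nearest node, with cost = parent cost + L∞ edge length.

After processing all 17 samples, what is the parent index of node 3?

Parent of node 3: 2

1. q=(4,6) nearest=0 d=6 new=(4,6) → blocked by [4,6]×[4,9], reject
2. q=(5,4) nearest=0 d=4 new=(5,4) → blocked by [4,6]×[4,9], reject
3. q=(17,20) nearest=0 d=20 new=(8,6) → blocked by [4,6]×[4,9], reject
4. q=(7,28) nearest=0 d=28 new=(7,6) → blocked by [4,6]×[4,9], reject
5. q=(0,27) nearest=0 d=27 new=(0,6) → add node 1 parent=0 cost=6
6. q=(1,14) nearest=1 d=8 new=(1,12) → add node 2 parent=1 cost=12
7. q=(6,12) nearest=2 d=5 new=(6,12) → blocked by [4,6]×[9,14], reject
8. q=(16,22) nearest=2 d=15 new=(7,18) → add node 3 parent=2 cost=18
9. q=(6,26) nearest=3 d=8 new=(6,24) → blocked by [4,8]×[20,27], reject
10. q=(16,17) nearest=3 d=9 new=(13,17) → blocked by [9,13]×[11,18], reject
11. q=(9,29) nearest=3 d=11 new=(9,24) → blocked by [4,8]×[20,27], reject
12. q=(12,13) nearest=3 d=5 new=(12,13) → blocked by [9,13]×[11,18], reject
13. q=(3,2) nearest=0 d=2 new=(3,2) → add node 4 parent=0 cost=2
14. q=(1,25) nearest=3 d=7 new=(1,24) → blocked by [4,8]×[20,27], reject
15. q=(10,22) nearest=3 d=4 new=(10,22) → add node 5 parent=3 cost=22
16. q=(9,20) nearest=3 d=2 new=(9,20) → add node 6 parent=3 cost=20
17. q=(11,4) nearest=4 d=8 new=(9,4) → add node 7 parent=4 cost=8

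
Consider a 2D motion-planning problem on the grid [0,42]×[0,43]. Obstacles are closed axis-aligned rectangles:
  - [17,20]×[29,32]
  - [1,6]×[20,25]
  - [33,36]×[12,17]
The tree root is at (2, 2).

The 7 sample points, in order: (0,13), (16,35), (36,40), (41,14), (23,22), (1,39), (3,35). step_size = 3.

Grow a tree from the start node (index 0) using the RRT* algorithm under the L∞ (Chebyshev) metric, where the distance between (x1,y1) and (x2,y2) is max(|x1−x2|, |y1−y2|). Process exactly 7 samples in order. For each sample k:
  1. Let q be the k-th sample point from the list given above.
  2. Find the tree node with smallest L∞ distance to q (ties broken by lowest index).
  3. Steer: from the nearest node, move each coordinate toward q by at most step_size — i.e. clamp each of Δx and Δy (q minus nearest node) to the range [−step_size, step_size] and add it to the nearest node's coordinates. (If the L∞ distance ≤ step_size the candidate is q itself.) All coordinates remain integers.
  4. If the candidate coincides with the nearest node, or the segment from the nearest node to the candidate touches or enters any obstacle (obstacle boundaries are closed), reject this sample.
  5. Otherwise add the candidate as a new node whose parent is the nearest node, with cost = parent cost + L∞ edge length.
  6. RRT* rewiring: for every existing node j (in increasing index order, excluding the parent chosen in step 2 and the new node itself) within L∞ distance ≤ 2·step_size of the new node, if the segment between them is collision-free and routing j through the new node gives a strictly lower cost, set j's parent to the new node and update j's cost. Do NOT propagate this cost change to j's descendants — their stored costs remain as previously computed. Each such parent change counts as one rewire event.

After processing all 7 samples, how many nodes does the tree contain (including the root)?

1. q=(0,13) nearest=0 d=11 new=(0,5) → add node 1 parent=0 cost=3
2. q=(16,35) nearest=1 d=30 new=(3,8) → add node 2 parent=1 cost=6
3. q=(36,40) nearest=2 d=33 new=(6,11) → add node 3 parent=2 cost=9
4. q=(41,14) nearest=3 d=35 new=(9,14) → add node 4 parent=3 cost=12
5. q=(23,22) nearest=4 d=14 new=(12,17) → add node 5 parent=4 cost=15
6. q=(1,39) nearest=5 d=22 new=(9,20) → add node 6 parent=5 cost=18
7. q=(3,35) nearest=6 d=15 new=(6,23) → blocked by [1,6]×[20,25], reject

Node count: 7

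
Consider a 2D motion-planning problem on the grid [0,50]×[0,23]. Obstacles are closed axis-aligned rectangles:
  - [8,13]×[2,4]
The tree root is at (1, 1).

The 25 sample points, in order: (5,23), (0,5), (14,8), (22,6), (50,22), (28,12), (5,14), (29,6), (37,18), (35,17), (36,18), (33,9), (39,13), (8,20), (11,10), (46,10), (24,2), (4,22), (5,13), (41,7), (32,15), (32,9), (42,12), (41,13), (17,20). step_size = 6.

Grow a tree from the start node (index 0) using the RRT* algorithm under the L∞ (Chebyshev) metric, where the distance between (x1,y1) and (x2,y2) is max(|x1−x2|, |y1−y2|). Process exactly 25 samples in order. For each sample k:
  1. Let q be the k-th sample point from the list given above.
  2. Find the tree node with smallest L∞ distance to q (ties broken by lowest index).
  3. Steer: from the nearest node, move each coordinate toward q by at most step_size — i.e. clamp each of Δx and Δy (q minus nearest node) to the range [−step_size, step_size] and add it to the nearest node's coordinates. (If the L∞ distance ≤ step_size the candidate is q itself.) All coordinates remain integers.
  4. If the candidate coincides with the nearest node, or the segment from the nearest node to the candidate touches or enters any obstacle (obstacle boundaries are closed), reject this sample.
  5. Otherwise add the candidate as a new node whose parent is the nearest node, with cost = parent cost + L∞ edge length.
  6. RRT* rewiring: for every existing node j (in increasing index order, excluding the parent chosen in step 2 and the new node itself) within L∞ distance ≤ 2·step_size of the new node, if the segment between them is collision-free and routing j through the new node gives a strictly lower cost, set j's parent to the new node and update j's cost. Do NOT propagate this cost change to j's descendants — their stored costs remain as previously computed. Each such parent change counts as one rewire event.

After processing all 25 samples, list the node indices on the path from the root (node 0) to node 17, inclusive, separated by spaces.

Path: 0 1 3 4 5 8 17

1. q=(5,23) nearest=0 d=22 new=(5,7) → add node 1 parent=0 cost=6
2. q=(0,5) nearest=0 d=4 new=(0,5) → add node 2 parent=0 cost=4
3. q=(14,8) nearest=1 d=9 new=(11,8) → add node 3 parent=1 cost=12
4. q=(22,6) nearest=3 d=11 new=(17,6) → add node 4 parent=3 cost=18
5. q=(50,22) nearest=4 d=33 new=(23,12) → add node 5 parent=4 cost=24
6. q=(28,12) nearest=5 d=5 new=(28,12) → add node 6 parent=5 cost=29
7. q=(5,14) nearest=3 d=6 new=(5,14) → add node 7 parent=3 cost=18
8. q=(29,6) nearest=5 d=6 new=(29,6) → add node 8 parent=5 cost=30
9. q=(37,18) nearest=6 d=9 new=(34,18) → add node 9 parent=6 cost=35
10. q=(35,17) nearest=9 d=1 new=(35,17) → add node 10 parent=9 cost=36
11. q=(36,18) nearest=10 d=1 new=(36,18) → add node 11 parent=10 cost=37
12. q=(33,9) nearest=8 d=4 new=(33,9) → add node 12 parent=8 cost=34
13. q=(39,13) nearest=10 d=4 new=(39,13) → add node 13 parent=10 cost=40
14. q=(8,20) nearest=7 d=6 new=(8,20) → add node 14 parent=7 cost=24
15. q=(11,10) nearest=3 d=2 new=(11,10) → add node 15 parent=3 cost=14
16. q=(46,10) nearest=13 d=7 new=(45,10) → add node 16 parent=13 cost=46
17. q=(24,2) nearest=8 d=5 new=(24,2) → add node 17 parent=8 cost=35
18. q=(4,22) nearest=14 d=4 new=(4,22) → add node 18 parent=14 cost=28
19. q=(5,13) nearest=7 d=1 new=(5,13) → add node 19 parent=7 cost=19
20. q=(41,7) nearest=16 d=4 new=(41,7) → add node 20 parent=16 cost=50
21. q=(32,15) nearest=9 d=3 new=(32,15) → add node 21 parent=9 cost=38; rewire 20→21 (47<50)
22. q=(32,9) nearest=12 d=1 new=(32,9) → add node 22 parent=12 cost=35; rewire 20→22 (44<47)
23. q=(42,12) nearest=13 d=3 new=(42,12) → add node 23 parent=13 cost=43
24. q=(41,13) nearest=23 d=1 new=(41,13) → add node 24 parent=23 cost=44
25. q=(17,20) nearest=5 d=8 new=(17,18) → add node 25 parent=5 cost=30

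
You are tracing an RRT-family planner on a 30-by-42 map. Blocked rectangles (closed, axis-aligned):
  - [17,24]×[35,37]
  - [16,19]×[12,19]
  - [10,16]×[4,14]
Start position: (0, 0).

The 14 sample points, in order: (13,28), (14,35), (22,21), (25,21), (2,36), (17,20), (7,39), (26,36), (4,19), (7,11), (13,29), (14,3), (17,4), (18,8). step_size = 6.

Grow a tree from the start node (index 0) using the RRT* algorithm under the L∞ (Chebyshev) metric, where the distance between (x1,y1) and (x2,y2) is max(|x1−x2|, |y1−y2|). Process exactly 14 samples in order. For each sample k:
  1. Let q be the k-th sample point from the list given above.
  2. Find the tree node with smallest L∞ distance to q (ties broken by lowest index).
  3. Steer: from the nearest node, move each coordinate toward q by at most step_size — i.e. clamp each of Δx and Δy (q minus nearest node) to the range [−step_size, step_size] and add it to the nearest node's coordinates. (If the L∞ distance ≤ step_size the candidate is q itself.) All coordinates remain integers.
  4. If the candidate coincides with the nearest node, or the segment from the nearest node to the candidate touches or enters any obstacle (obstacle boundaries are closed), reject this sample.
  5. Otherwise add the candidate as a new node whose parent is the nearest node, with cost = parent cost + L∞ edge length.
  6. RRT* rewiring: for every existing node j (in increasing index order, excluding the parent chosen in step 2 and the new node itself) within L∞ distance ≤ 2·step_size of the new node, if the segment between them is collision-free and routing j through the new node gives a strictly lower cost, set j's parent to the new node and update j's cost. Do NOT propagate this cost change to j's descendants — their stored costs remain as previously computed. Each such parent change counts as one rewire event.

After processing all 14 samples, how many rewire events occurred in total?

1. q=(13,28) nearest=0 d=28 new=(6,6) → add node 1 parent=0 cost=6
2. q=(14,35) nearest=1 d=29 new=(12,12) → blocked by [10,16]×[4,14], reject
3. q=(22,21) nearest=1 d=16 new=(12,12) → blocked by [10,16]×[4,14], reject
4. q=(25,21) nearest=1 d=19 new=(12,12) → blocked by [10,16]×[4,14], reject
5. q=(2,36) nearest=1 d=30 new=(2,12) → add node 2 parent=1 cost=12
6. q=(17,20) nearest=1 d=14 new=(12,12) → blocked by [10,16]×[4,14], reject
7. q=(7,39) nearest=2 d=27 new=(7,18) → add node 3 parent=2 cost=18
8. q=(26,36) nearest=3 d=19 new=(13,24) → add node 4 parent=3 cost=24
9. q=(4,19) nearest=3 d=3 new=(4,19) → add node 5 parent=3 cost=21
10. q=(7,11) nearest=1 d=5 new=(7,11) → add node 6 parent=1 cost=11; rewire 5→6 (19<21)
11. q=(13,29) nearest=4 d=5 new=(13,29) → add node 7 parent=4 cost=29
12. q=(14,3) nearest=1 d=8 new=(12,3) → blocked by [10,16]×[4,14], reject
13. q=(17,4) nearest=6 d=10 new=(13,5) → blocked by [10,16]×[4,14], reject
14. q=(18,8) nearest=3 d=11 new=(13,12) → blocked by [10,16]×[4,14], reject

Rewire events: 1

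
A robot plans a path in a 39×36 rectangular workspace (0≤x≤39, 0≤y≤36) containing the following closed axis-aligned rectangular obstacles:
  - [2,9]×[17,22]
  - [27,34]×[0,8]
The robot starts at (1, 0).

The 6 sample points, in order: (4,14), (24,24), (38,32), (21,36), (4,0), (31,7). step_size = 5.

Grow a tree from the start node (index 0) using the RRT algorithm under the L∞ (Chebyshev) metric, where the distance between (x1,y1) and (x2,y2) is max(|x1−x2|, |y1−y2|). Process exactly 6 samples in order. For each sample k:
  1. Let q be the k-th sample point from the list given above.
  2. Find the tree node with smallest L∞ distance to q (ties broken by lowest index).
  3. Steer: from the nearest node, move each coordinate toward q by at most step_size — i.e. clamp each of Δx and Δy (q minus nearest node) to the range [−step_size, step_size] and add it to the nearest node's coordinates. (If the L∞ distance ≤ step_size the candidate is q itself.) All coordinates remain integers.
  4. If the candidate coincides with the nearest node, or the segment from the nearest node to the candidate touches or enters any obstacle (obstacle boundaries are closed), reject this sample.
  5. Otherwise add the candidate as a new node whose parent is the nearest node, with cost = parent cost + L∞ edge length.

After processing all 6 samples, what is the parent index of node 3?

Parent of node 3: 2

1. q=(4,14) nearest=0 d=14 new=(4,5) → add node 1 parent=0 cost=5
2. q=(24,24) nearest=1 d=20 new=(9,10) → add node 2 parent=1 cost=10
3. q=(38,32) nearest=2 d=29 new=(14,15) → add node 3 parent=2 cost=15
4. q=(21,36) nearest=3 d=21 new=(19,20) → add node 4 parent=3 cost=20
5. q=(4,0) nearest=0 d=3 new=(4,0) → add node 5 parent=0 cost=3
6. q=(31,7) nearest=4 d=13 new=(24,15) → add node 6 parent=4 cost=25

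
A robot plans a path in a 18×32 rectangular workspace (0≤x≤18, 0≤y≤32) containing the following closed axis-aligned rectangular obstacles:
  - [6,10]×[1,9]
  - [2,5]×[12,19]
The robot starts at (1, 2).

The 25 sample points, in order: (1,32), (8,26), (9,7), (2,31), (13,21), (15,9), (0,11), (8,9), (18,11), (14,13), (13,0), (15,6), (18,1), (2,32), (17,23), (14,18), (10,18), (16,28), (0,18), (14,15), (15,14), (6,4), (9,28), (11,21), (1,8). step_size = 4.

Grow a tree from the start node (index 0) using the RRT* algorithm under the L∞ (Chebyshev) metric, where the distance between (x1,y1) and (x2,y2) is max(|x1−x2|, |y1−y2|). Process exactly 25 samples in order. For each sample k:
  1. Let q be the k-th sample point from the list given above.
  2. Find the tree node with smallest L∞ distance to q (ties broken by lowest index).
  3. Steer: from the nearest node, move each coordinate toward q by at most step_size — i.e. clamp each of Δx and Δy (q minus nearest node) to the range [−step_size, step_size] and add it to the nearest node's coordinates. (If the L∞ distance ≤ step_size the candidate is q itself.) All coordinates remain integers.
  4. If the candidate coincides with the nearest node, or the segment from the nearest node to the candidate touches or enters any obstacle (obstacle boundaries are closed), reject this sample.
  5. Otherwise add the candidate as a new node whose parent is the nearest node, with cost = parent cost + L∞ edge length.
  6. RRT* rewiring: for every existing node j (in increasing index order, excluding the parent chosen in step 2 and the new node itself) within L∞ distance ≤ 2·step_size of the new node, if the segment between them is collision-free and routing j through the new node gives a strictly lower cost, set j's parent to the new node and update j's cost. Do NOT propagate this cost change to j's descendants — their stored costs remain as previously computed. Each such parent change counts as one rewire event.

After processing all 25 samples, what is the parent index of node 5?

Parent of node 5: 1

1. q=(1,32) nearest=0 d=30 new=(1,6) → add node 1 parent=0 cost=4
2. q=(8,26) nearest=1 d=20 new=(5,10) → add node 2 parent=1 cost=8
3. q=(9,7) nearest=2 d=4 new=(9,7) → blocked by [6,10]×[1,9], reject
4. q=(2,31) nearest=2 d=21 new=(2,14) → blocked by [2,5]×[12,19], reject
5. q=(13,21) nearest=2 d=11 new=(9,14) → add node 3 parent=2 cost=12
6. q=(15,9) nearest=3 d=6 new=(13,10) → add node 4 parent=3 cost=16
7. q=(0,11) nearest=1 d=5 new=(0,10) → add node 5 parent=1 cost=8
8. q=(8,9) nearest=2 d=3 new=(8,9) → blocked by [6,10]×[1,9], reject
9. q=(18,11) nearest=4 d=5 new=(17,11) → add node 6 parent=4 cost=20
10. q=(14,13) nearest=4 d=3 new=(14,13) → add node 7 parent=4 cost=19
11. q=(13,0) nearest=2 d=10 new=(9,6) → blocked by [6,10]×[1,9], reject
12. q=(15,6) nearest=4 d=4 new=(15,6) → add node 8 parent=4 cost=20
13. q=(18,1) nearest=8 d=5 new=(18,2) → add node 9 parent=8 cost=24
14. q=(2,32) nearest=3 d=18 new=(5,18) → blocked by [2,5]×[12,19], reject
15. q=(17,23) nearest=3 d=9 new=(13,18) → add node 10 parent=3 cost=16
16. q=(14,18) nearest=10 d=1 new=(14,18) → add node 11 parent=10 cost=17
17. q=(10,18) nearest=10 d=3 new=(10,18) → add node 12 parent=10 cost=19
18. q=(16,28) nearest=10 d=10 new=(16,22) → add node 13 parent=10 cost=20
19. q=(0,18) nearest=2 d=8 new=(1,14) → blocked by [2,5]×[12,19], reject
20. q=(14,15) nearest=7 d=2 new=(14,15) → add node 14 parent=7 cost=21
21. q=(15,14) nearest=7 d=1 new=(15,14) → add node 15 parent=7 cost=20
22. q=(6,4) nearest=0 d=5 new=(5,4) → add node 16 parent=0 cost=4
23. q=(9,28) nearest=13 d=7 new=(12,26) → add node 17 parent=13 cost=24
24. q=(11,21) nearest=10 d=3 new=(11,21) → add node 18 parent=10 cost=19
25. q=(1,8) nearest=1 d=2 new=(1,8) → add node 19 parent=1 cost=6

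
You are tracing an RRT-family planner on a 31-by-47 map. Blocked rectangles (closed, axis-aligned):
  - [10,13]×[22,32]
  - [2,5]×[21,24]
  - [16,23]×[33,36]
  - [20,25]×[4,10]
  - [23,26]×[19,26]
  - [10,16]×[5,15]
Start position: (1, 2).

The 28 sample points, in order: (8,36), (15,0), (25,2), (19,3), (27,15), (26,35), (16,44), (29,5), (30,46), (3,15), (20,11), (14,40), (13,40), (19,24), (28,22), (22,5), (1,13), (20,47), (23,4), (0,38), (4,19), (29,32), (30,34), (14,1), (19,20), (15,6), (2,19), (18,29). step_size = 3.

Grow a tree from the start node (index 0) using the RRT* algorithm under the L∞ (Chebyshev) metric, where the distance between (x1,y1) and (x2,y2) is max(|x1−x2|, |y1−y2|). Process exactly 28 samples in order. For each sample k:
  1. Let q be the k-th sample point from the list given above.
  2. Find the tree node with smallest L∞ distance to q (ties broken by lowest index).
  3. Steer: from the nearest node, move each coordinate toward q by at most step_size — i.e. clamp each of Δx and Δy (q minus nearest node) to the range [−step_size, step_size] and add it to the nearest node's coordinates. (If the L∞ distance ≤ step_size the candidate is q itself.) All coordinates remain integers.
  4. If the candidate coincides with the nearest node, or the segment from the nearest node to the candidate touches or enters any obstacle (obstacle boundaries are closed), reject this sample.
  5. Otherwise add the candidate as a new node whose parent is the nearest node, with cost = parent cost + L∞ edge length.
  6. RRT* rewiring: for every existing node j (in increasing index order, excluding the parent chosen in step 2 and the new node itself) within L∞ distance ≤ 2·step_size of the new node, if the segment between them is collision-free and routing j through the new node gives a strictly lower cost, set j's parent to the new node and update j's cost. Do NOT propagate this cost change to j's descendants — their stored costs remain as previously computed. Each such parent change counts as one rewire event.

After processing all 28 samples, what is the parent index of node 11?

Parent of node 11: 6

1. q=(8,36) nearest=0 d=34 new=(4,5) → add node 1 parent=0 cost=3
2. q=(15,0) nearest=1 d=11 new=(7,2) → add node 2 parent=1 cost=6
3. q=(25,2) nearest=2 d=18 new=(10,2) → add node 3 parent=2 cost=9
4. q=(19,3) nearest=3 d=9 new=(13,3) → add node 4 parent=3 cost=12
5. q=(27,15) nearest=4 d=14 new=(16,6) → blocked by [10,16]×[5,15], reject
6. q=(26,35) nearest=1 d=30 new=(7,8) → add node 5 parent=1 cost=6
7. q=(16,44) nearest=5 d=36 new=(10,11) → blocked by [10,16]×[5,15], reject
8. q=(29,5) nearest=4 d=16 new=(16,5) → blocked by [10,16]×[5,15], reject
9. q=(30,46) nearest=5 d=38 new=(10,11) → blocked by [10,16]×[5,15], reject
10. q=(3,15) nearest=5 d=7 new=(4,11) → add node 6 parent=5 cost=9
11. q=(20,11) nearest=4 d=8 new=(16,6) → blocked by [10,16]×[5,15], reject
12. q=(14,40) nearest=6 d=29 new=(7,14) → add node 7 parent=6 cost=12
13. q=(13,40) nearest=7 d=26 new=(10,17) → add node 8 parent=7 cost=15
14. q=(19,24) nearest=8 d=9 new=(13,20) → add node 9 parent=8 cost=18
15. q=(28,22) nearest=9 d=15 new=(16,22) → add node 10 parent=9 cost=21
16. q=(22,5) nearest=4 d=9 new=(16,5) → blocked by [10,16]×[5,15], reject
17. q=(1,13) nearest=6 d=3 new=(1,13) → add node 11 parent=6 cost=12
18. q=(20,47) nearest=10 d=25 new=(19,25) → add node 12 parent=10 cost=24
19. q=(23,4) nearest=4 d=10 new=(16,4) → add node 13 parent=4 cost=15
20. q=(0,38) nearest=10 d=16 new=(13,25) → blocked by [10,13]×[22,32], reject
21. q=(4,19) nearest=7 d=5 new=(4,17) → add node 14 parent=7 cost=15
22. q=(29,32) nearest=12 d=10 new=(22,28) → add node 15 parent=12 cost=27
23. q=(30,34) nearest=15 d=8 new=(25,31) → add node 16 parent=15 cost=30
24. q=(14,1) nearest=4 d=2 new=(14,1) → add node 17 parent=4 cost=14
25. q=(19,20) nearest=10 d=3 new=(19,20) → add node 18 parent=10 cost=24
26. q=(15,6) nearest=13 d=2 new=(15,6) → blocked by [10,16]×[5,15], reject
27. q=(2,19) nearest=14 d=2 new=(2,19) → add node 19 parent=14 cost=17
28. q=(18,29) nearest=12 d=4 new=(18,28) → add node 20 parent=12 cost=27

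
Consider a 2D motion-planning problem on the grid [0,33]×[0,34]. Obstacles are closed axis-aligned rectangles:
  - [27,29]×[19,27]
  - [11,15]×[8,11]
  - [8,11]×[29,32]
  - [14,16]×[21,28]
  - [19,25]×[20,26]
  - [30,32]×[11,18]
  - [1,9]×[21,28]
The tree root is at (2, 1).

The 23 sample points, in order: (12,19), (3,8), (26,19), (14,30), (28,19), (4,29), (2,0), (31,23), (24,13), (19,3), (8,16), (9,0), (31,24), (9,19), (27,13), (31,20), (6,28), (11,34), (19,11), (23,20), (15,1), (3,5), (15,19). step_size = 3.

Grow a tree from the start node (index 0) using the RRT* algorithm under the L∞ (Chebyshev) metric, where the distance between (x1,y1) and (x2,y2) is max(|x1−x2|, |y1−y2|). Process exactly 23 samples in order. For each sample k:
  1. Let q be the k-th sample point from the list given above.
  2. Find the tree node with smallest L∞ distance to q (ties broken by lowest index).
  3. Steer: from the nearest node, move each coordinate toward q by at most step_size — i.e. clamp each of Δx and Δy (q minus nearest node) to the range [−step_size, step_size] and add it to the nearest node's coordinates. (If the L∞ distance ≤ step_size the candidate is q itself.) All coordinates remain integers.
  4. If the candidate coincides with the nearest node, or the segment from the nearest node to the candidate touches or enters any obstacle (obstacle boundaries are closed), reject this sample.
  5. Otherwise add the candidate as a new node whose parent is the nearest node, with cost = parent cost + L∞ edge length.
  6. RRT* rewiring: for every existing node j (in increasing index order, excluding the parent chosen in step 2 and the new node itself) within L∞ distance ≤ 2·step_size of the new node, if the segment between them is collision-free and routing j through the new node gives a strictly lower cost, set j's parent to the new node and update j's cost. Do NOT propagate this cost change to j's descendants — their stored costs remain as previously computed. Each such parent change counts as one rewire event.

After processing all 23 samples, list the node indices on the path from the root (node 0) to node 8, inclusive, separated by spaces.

Path: 0 1 2 4 5 8

1. q=(12,19) nearest=0 d=18 new=(5,4) → add node 1 parent=0 cost=3
2. q=(3,8) nearest=1 d=4 new=(3,7) → add node 2 parent=1 cost=6
3. q=(26,19) nearest=1 d=21 new=(8,7) → add node 3 parent=1 cost=6
4. q=(14,30) nearest=2 d=23 new=(6,10) → add node 4 parent=2 cost=9
5. q=(28,19) nearest=3 d=20 new=(11,10) → blocked by [11,15]×[8,11], reject
6. q=(4,29) nearest=4 d=19 new=(4,13) → add node 5 parent=4 cost=12
7. q=(2,0) nearest=0 d=1 new=(2,0) → add node 6 parent=0 cost=1
8. q=(31,23) nearest=3 d=23 new=(11,10) → blocked by [11,15]×[8,11], reject
9. q=(24,13) nearest=3 d=16 new=(11,10) → blocked by [11,15]×[8,11], reject
10. q=(19,3) nearest=3 d=11 new=(11,4) → add node 7 parent=3 cost=9
11. q=(8,16) nearest=5 d=4 new=(7,16) → add node 8 parent=5 cost=15
12. q=(9,0) nearest=1 d=4 new=(8,1) → add node 9 parent=1 cost=6
13. q=(31,24) nearest=7 d=20 new=(14,7) → add node 10 parent=7 cost=12
14. q=(9,19) nearest=8 d=3 new=(9,19) → add node 11 parent=8 cost=18
15. q=(27,13) nearest=10 d=13 new=(17,10) → blocked by [11,15]×[8,11], reject
16. q=(31,20) nearest=10 d=17 new=(17,10) → blocked by [11,15]×[8,11], reject
17. q=(6,28) nearest=11 d=9 new=(6,22) → blocked by [1,9]×[21,28], reject
18. q=(11,34) nearest=11 d=15 new=(11,22) → add node 12 parent=11 cost=21
19. q=(19,11) nearest=10 d=5 new=(17,10) → blocked by [11,15]×[8,11], reject
20. q=(23,20) nearest=12 d=12 new=(14,20) → add node 13 parent=12 cost=24
21. q=(15,1) nearest=7 d=4 new=(14,1) → add node 14 parent=7 cost=12
22. q=(3,5) nearest=1 d=2 new=(3,5) → add node 15 parent=1 cost=5
23. q=(15,19) nearest=13 d=1 new=(15,19) → add node 16 parent=13 cost=25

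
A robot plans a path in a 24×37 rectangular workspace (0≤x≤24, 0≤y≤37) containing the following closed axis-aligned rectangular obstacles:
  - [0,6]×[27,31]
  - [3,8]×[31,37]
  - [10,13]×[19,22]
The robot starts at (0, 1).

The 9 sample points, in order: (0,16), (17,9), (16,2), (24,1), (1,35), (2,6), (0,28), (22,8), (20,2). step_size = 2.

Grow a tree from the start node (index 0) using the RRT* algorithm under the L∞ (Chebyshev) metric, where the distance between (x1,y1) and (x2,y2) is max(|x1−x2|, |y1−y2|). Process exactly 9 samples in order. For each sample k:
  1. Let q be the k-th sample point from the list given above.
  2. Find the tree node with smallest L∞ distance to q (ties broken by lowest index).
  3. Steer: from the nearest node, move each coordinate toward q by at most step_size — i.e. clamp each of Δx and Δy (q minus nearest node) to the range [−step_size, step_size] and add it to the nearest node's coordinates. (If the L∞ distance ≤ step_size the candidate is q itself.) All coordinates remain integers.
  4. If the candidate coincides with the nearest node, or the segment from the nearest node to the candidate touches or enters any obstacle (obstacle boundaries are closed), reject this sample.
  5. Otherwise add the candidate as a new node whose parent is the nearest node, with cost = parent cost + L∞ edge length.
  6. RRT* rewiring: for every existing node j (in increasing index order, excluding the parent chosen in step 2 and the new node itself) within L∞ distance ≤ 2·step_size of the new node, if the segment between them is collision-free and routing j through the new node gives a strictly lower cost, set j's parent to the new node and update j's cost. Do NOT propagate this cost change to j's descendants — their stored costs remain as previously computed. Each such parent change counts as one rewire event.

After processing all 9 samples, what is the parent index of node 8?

Parent of node 8: 4

1. q=(0,16) nearest=0 d=15 new=(0,3) → add node 1 parent=0 cost=2
2. q=(17,9) nearest=0 d=17 new=(2,3) → add node 2 parent=0 cost=2
3. q=(16,2) nearest=2 d=14 new=(4,2) → add node 3 parent=2 cost=4
4. q=(24,1) nearest=3 d=20 new=(6,1) → add node 4 parent=3 cost=6
5. q=(1,35) nearest=1 d=32 new=(1,5) → add node 5 parent=1 cost=4
6. q=(2,6) nearest=5 d=1 new=(2,6) → add node 6 parent=5 cost=5
7. q=(0,28) nearest=6 d=22 new=(0,8) → add node 7 parent=6 cost=7
8. q=(22,8) nearest=4 d=16 new=(8,3) → add node 8 parent=4 cost=8
9. q=(20,2) nearest=8 d=12 new=(10,2) → add node 9 parent=8 cost=10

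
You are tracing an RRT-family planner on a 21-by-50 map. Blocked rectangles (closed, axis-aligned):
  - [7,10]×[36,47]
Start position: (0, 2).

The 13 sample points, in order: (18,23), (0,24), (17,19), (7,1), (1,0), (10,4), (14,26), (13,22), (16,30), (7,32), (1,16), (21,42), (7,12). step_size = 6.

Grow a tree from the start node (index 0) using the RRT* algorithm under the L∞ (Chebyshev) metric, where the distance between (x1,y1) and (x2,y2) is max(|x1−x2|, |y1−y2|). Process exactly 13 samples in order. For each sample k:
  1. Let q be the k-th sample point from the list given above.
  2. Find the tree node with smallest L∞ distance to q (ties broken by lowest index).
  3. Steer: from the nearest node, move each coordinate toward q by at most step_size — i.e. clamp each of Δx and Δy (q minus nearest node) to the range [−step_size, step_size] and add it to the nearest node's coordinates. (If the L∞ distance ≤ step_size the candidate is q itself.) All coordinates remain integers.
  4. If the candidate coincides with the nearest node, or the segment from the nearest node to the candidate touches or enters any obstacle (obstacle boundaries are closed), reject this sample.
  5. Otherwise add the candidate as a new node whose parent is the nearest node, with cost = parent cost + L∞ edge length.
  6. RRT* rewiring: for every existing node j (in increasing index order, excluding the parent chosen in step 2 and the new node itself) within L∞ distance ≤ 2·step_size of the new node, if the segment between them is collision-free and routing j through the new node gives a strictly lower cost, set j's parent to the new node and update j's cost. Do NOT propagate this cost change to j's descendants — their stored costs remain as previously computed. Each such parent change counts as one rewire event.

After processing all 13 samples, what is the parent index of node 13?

1. q=(18,23) nearest=0 d=21 new=(6,8) → add node 1 parent=0 cost=6
2. q=(0,24) nearest=1 d=16 new=(0,14) → add node 2 parent=1 cost=12
3. q=(17,19) nearest=1 d=11 new=(12,14) → add node 3 parent=1 cost=12
4. q=(7,1) nearest=0 d=7 new=(6,1) → add node 4 parent=0 cost=6
5. q=(1,0) nearest=0 d=2 new=(1,0) → add node 5 parent=0 cost=2
6. q=(10,4) nearest=1 d=4 new=(10,4) → add node 6 parent=1 cost=10
7. q=(14,26) nearest=3 d=12 new=(14,20) → add node 7 parent=3 cost=18
8. q=(13,22) nearest=7 d=2 new=(13,22) → add node 8 parent=7 cost=20
9. q=(16,30) nearest=8 d=8 new=(16,28) → add node 9 parent=8 cost=26
10. q=(7,32) nearest=9 d=9 new=(10,32) → add node 10 parent=9 cost=32
11. q=(1,16) nearest=2 d=2 new=(1,16) → add node 11 parent=2 cost=14
12. q=(21,42) nearest=10 d=11 new=(16,38) → add node 12 parent=10 cost=38
13. q=(7,12) nearest=1 d=4 new=(7,12) → add node 13 parent=1 cost=10

Parent of node 13: 1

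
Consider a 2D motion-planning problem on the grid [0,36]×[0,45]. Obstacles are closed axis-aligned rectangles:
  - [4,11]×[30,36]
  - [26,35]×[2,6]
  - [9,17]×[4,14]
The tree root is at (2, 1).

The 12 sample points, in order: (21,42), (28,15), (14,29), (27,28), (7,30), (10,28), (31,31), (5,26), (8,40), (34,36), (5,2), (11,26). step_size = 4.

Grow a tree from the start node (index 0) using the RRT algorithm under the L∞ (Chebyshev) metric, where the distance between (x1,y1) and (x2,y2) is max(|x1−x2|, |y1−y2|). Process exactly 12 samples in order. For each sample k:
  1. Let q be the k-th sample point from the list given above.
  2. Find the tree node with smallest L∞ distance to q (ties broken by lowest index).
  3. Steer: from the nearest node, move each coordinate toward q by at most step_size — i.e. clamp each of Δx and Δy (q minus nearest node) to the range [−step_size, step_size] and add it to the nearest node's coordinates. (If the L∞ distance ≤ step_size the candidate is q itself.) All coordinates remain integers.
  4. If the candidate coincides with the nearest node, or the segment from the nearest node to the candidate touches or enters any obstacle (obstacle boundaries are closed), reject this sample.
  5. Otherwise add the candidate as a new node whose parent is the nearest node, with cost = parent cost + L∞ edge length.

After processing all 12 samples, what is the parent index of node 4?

Parent of node 4: 3

1. q=(21,42) nearest=0 d=41 new=(6,5) → add node 1 parent=0 cost=4
2. q=(28,15) nearest=1 d=22 new=(10,9) → blocked by [9,17]×[4,14], reject
3. q=(14,29) nearest=1 d=24 new=(10,9) → blocked by [9,17]×[4,14], reject
4. q=(27,28) nearest=1 d=23 new=(10,9) → blocked by [9,17]×[4,14], reject
5. q=(7,30) nearest=1 d=25 new=(7,9) → add node 2 parent=1 cost=8
6. q=(10,28) nearest=2 d=19 new=(10,13) → blocked by [9,17]×[4,14], reject
7. q=(31,31) nearest=2 d=24 new=(11,13) → blocked by [9,17]×[4,14], reject
8. q=(5,26) nearest=2 d=17 new=(5,13) → add node 3 parent=2 cost=12
9. q=(8,40) nearest=3 d=27 new=(8,17) → add node 4 parent=3 cost=16
10. q=(34,36) nearest=4 d=26 new=(12,21) → add node 5 parent=4 cost=20
11. q=(5,2) nearest=0 d=3 new=(5,2) → add node 6 parent=0 cost=3
12. q=(11,26) nearest=5 d=5 new=(11,25) → add node 7 parent=5 cost=24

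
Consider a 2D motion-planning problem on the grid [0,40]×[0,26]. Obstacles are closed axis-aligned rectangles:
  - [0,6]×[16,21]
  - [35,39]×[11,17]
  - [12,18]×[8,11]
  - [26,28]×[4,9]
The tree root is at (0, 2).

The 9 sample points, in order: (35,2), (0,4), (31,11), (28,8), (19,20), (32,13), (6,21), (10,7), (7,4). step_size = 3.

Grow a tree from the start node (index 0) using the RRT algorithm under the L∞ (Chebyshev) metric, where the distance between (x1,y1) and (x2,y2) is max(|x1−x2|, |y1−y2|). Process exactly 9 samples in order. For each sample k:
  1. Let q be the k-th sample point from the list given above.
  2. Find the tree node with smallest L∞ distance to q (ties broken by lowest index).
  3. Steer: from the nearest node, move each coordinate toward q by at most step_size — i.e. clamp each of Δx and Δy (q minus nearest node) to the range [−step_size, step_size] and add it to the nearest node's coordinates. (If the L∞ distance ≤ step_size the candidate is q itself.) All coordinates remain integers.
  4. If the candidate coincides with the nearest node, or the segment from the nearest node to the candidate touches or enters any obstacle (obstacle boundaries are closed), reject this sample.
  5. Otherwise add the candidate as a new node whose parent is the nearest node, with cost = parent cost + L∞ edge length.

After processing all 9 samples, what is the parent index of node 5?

1. q=(35,2) nearest=0 d=35 new=(3,2) → add node 1 parent=0 cost=3
2. q=(0,4) nearest=0 d=2 new=(0,4) → add node 2 parent=0 cost=2
3. q=(31,11) nearest=1 d=28 new=(6,5) → add node 3 parent=1 cost=6
4. q=(28,8) nearest=3 d=22 new=(9,8) → add node 4 parent=3 cost=9
5. q=(19,20) nearest=4 d=12 new=(12,11) → blocked by [12,18]×[8,11], reject
6. q=(32,13) nearest=4 d=23 new=(12,11) → blocked by [12,18]×[8,11], reject
7. q=(6,21) nearest=4 d=13 new=(6,11) → add node 5 parent=4 cost=12
8. q=(10,7) nearest=4 d=1 new=(10,7) → add node 6 parent=4 cost=10
9. q=(7,4) nearest=3 d=1 new=(7,4) → add node 7 parent=3 cost=7

Parent of node 5: 4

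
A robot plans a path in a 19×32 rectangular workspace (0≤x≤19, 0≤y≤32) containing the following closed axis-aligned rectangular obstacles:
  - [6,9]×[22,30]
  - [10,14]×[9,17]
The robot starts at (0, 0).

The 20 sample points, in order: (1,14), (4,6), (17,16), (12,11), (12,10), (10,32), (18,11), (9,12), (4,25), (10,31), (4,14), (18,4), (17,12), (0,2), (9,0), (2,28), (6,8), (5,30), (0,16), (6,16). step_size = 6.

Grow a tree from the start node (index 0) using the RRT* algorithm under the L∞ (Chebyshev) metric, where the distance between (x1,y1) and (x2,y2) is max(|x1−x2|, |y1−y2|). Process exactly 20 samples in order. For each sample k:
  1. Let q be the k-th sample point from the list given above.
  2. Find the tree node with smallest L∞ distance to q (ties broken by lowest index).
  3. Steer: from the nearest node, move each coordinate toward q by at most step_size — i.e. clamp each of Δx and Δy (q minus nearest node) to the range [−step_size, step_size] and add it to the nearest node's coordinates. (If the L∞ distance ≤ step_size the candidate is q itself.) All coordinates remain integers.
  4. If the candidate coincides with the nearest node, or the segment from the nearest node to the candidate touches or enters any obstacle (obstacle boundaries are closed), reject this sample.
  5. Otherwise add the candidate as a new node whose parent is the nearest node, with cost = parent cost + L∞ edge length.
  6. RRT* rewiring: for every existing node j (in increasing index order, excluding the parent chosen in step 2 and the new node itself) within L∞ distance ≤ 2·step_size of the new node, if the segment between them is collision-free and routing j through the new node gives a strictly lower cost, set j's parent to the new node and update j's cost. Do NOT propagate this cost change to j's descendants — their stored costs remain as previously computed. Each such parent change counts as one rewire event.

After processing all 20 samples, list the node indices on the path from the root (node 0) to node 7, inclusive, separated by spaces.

1. q=(1,14) nearest=0 d=14 new=(1,6) → add node 1 parent=0 cost=6
2. q=(4,6) nearest=1 d=3 new=(4,6) → add node 2 parent=1 cost=9
3. q=(17,16) nearest=2 d=13 new=(10,12) → blocked by [10,14]×[9,17], reject
4. q=(12,11) nearest=2 d=8 new=(10,11) → blocked by [10,14]×[9,17], reject
5. q=(12,10) nearest=2 d=8 new=(10,10) → blocked by [10,14]×[9,17], reject
6. q=(10,32) nearest=1 d=26 new=(7,12) → add node 3 parent=1 cost=12
7. q=(18,11) nearest=3 d=11 new=(13,11) → blocked by [10,14]×[9,17], reject
8. q=(9,12) nearest=3 d=2 new=(9,12) → add node 4 parent=3 cost=14
9. q=(4,25) nearest=3 d=13 new=(4,18) → add node 5 parent=3 cost=18
10. q=(10,31) nearest=5 d=13 new=(10,24) → blocked by [6,9]×[22,30], reject
11. q=(4,14) nearest=3 d=3 new=(4,14) → add node 6 parent=3 cost=15
12. q=(18,4) nearest=4 d=9 new=(15,6) → blocked by [10,14]×[9,17], reject
13. q=(17,12) nearest=4 d=8 new=(15,12) → blocked by [10,14]×[9,17], reject
14. q=(0,2) nearest=0 d=2 new=(0,2) → add node 7 parent=0 cost=2; rewire 2→7 (6<9); rewire 4→7 (12<14); rewire 6→7 (14<15)
15. q=(9,0) nearest=2 d=6 new=(9,0) → add node 8 parent=2 cost=12
16. q=(2,28) nearest=5 d=10 new=(2,24) → add node 9 parent=5 cost=24
17. q=(6,8) nearest=2 d=2 new=(6,8) → add node 10 parent=2 cost=8
18. q=(5,30) nearest=9 d=6 new=(5,30) → add node 11 parent=9 cost=30
19. q=(0,16) nearest=5 d=4 new=(0,16) → add node 12 parent=5 cost=22
20. q=(6,16) nearest=5 d=2 new=(6,16) → add node 13 parent=5 cost=20

Path: 0 7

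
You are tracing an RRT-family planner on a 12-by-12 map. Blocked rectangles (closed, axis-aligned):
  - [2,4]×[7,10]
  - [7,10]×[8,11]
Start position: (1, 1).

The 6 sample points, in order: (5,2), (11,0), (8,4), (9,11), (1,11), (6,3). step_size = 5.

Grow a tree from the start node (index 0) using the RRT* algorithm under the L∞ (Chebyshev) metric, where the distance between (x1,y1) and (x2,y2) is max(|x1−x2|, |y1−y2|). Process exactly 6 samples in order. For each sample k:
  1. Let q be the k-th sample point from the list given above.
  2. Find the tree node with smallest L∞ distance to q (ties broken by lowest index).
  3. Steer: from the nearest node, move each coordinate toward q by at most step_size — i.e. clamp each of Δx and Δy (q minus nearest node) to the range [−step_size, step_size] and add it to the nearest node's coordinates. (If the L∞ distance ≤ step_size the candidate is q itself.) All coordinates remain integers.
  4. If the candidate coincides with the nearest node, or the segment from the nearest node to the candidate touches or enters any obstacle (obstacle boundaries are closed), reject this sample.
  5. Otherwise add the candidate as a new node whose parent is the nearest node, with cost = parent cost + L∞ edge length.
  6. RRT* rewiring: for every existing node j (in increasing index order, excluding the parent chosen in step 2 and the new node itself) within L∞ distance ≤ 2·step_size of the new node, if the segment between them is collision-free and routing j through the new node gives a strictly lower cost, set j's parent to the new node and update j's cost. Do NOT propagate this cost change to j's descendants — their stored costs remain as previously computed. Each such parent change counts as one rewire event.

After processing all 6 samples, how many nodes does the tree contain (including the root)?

Node count: 5

1. q=(5,2) nearest=0 d=4 new=(5,2) → add node 1 parent=0 cost=4
2. q=(11,0) nearest=1 d=6 new=(10,0) → add node 2 parent=1 cost=9
3. q=(8,4) nearest=1 d=3 new=(8,4) → add node 3 parent=1 cost=7
4. q=(9,11) nearest=3 d=7 new=(9,9) → blocked by [7,10]×[8,11], reject
5. q=(1,11) nearest=3 d=7 new=(3,9) → blocked by [2,4]×[7,10], reject
6. q=(6,3) nearest=1 d=1 new=(6,3) → add node 4 parent=1 cost=5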